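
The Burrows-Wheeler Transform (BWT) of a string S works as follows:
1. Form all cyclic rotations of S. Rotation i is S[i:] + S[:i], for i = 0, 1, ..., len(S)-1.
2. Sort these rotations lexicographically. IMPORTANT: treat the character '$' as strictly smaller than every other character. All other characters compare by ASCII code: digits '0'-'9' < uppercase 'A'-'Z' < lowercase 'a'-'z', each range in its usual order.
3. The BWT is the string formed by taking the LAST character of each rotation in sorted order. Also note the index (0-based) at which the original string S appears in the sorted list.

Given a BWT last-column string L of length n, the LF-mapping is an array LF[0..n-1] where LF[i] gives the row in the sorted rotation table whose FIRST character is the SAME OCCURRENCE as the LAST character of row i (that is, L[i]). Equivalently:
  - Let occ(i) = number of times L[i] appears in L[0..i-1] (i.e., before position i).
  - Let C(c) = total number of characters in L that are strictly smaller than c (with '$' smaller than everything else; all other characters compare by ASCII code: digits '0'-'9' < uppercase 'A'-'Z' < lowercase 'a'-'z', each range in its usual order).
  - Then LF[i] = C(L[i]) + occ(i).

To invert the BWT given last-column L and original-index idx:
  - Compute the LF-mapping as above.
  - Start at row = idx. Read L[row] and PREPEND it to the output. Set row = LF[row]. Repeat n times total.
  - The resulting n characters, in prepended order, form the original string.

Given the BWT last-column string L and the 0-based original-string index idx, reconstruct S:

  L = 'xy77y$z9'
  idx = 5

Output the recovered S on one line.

Answer: y779zyx$

Derivation:
LF mapping: 4 5 1 2 6 0 7 3
Walk LF starting at row 5, prepending L[row]:
  step 1: row=5, L[5]='$', prepend. Next row=LF[5]=0
  step 2: row=0, L[0]='x', prepend. Next row=LF[0]=4
  step 3: row=4, L[4]='y', prepend. Next row=LF[4]=6
  step 4: row=6, L[6]='z', prepend. Next row=LF[6]=7
  step 5: row=7, L[7]='9', prepend. Next row=LF[7]=3
  step 6: row=3, L[3]='7', prepend. Next row=LF[3]=2
  step 7: row=2, L[2]='7', prepend. Next row=LF[2]=1
  step 8: row=1, L[1]='y', prepend. Next row=LF[1]=5
Reversed output: y779zyx$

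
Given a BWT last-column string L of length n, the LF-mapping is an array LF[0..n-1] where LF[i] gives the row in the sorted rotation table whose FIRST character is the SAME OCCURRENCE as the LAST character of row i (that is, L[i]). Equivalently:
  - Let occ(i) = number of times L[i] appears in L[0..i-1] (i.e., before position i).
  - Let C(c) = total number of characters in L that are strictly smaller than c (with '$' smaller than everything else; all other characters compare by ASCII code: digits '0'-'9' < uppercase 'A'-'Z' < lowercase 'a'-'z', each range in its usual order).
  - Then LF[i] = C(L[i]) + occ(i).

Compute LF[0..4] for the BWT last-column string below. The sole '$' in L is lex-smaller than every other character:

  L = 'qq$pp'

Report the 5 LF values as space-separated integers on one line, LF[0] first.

Char counts: '$':1, 'p':2, 'q':2
C (first-col start): C('$')=0, C('p')=1, C('q')=3
L[0]='q': occ=0, LF[0]=C('q')+0=3+0=3
L[1]='q': occ=1, LF[1]=C('q')+1=3+1=4
L[2]='$': occ=0, LF[2]=C('$')+0=0+0=0
L[3]='p': occ=0, LF[3]=C('p')+0=1+0=1
L[4]='p': occ=1, LF[4]=C('p')+1=1+1=2

Answer: 3 4 0 1 2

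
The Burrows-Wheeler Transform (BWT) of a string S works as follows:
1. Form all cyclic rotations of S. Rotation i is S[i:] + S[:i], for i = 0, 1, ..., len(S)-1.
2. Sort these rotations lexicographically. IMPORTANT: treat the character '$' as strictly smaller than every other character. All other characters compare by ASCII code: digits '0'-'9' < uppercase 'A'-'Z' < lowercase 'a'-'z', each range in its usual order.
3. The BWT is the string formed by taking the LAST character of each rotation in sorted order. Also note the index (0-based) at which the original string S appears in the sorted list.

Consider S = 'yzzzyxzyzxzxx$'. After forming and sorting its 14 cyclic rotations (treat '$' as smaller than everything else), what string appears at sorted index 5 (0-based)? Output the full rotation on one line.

All 14 rotations (rotation i = S[i:]+S[:i]):
  rot[0] = yzzzyxzyzxzxx$
  rot[1] = zzzyxzyzxzxx$y
  rot[2] = zzyxzyzxzxx$yz
  rot[3] = zyxzyzxzxx$yzz
  rot[4] = yxzyzxzxx$yzzz
  rot[5] = xzyzxzxx$yzzzy
  rot[6] = zyzxzxx$yzzzyx
  rot[7] = yzxzxx$yzzzyxz
  rot[8] = zxzxx$yzzzyxzy
  rot[9] = xzxx$yzzzyxzyz
  rot[10] = zxx$yzzzyxzyzx
  rot[11] = xx$yzzzyxzyzxz
  rot[12] = x$yzzzyxzyzxzx
  rot[13] = $yzzzyxzyzxzxx
Sorted (with $ < everything):
  sorted[0] = $yzzzyxzyzxzxx
  sorted[1] = x$yzzzyxzyzxzx
  sorted[2] = xx$yzzzyxzyzxz
  sorted[3] = xzxx$yzzzyxzyz
  sorted[4] = xzyzxzxx$yzzzy
  sorted[5] = yxzyzxzxx$yzzz
  sorted[6] = yzxzxx$yzzzyxz
  sorted[7] = yzzzyxzyzxzxx$
  sorted[8] = zxx$yzzzyxzyzx
  sorted[9] = zxzxx$yzzzyxzy
  sorted[10] = zyxzyzxzxx$yzz
  sorted[11] = zyzxzxx$yzzzyx
  sorted[12] = zzyxzyzxzxx$yz
  sorted[13] = zzzyxzyzxzxx$y
sorted[5] = yxzyzxzxx$yzzz

Answer: yxzyzxzxx$yzzz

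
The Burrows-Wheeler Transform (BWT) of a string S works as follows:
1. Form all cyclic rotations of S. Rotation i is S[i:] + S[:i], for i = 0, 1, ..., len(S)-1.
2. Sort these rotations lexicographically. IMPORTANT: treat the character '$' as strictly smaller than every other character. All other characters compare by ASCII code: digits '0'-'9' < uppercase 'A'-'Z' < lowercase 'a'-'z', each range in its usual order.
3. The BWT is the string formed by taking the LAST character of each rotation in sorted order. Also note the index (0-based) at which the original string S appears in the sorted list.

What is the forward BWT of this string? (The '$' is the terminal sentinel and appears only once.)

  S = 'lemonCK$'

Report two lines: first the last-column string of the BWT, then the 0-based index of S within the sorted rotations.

Answer: KnCl$eom
4

Derivation:
All 8 rotations (rotation i = S[i:]+S[:i]):
  rot[0] = lemonCK$
  rot[1] = emonCK$l
  rot[2] = monCK$le
  rot[3] = onCK$lem
  rot[4] = nCK$lemo
  rot[5] = CK$lemon
  rot[6] = K$lemonC
  rot[7] = $lemonCK
Sorted (with $ < everything):
  sorted[0] = $lemonCK  (last char: 'K')
  sorted[1] = CK$lemon  (last char: 'n')
  sorted[2] = K$lemonC  (last char: 'C')
  sorted[3] = emonCK$l  (last char: 'l')
  sorted[4] = lemonCK$  (last char: '$')
  sorted[5] = monCK$le  (last char: 'e')
  sorted[6] = nCK$lemo  (last char: 'o')
  sorted[7] = onCK$lem  (last char: 'm')
Last column: KnCl$eom
Original string S is at sorted index 4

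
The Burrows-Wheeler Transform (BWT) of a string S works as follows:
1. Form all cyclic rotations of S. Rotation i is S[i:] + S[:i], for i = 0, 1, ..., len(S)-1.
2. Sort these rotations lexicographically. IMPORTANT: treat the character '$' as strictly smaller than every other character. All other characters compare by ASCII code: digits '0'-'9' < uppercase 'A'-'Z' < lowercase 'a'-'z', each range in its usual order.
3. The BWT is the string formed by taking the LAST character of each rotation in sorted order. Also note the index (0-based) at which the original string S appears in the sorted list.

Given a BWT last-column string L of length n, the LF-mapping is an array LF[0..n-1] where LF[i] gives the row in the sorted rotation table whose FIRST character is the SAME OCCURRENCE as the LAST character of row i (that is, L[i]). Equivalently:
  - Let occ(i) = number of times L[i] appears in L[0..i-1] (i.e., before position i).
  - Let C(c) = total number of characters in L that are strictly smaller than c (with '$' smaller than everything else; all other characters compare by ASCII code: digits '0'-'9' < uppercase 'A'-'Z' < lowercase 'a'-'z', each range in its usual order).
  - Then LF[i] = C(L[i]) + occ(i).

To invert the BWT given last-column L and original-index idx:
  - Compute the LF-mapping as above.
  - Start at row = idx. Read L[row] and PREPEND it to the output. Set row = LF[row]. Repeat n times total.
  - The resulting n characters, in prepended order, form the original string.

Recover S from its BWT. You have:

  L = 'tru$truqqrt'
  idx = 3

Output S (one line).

LF mapping: 6 3 9 0 7 4 10 1 2 5 8
Walk LF starting at row 3, prepending L[row]:
  step 1: row=3, L[3]='$', prepend. Next row=LF[3]=0
  step 2: row=0, L[0]='t', prepend. Next row=LF[0]=6
  step 3: row=6, L[6]='u', prepend. Next row=LF[6]=10
  step 4: row=10, L[10]='t', prepend. Next row=LF[10]=8
  step 5: row=8, L[8]='q', prepend. Next row=LF[8]=2
  step 6: row=2, L[2]='u', prepend. Next row=LF[2]=9
  step 7: row=9, L[9]='r', prepend. Next row=LF[9]=5
  step 8: row=5, L[5]='r', prepend. Next row=LF[5]=4
  step 9: row=4, L[4]='t', prepend. Next row=LF[4]=7
  step 10: row=7, L[7]='q', prepend. Next row=LF[7]=1
  step 11: row=1, L[1]='r', prepend. Next row=LF[1]=3
Reversed output: rqtrruqtut$

Answer: rqtrruqtut$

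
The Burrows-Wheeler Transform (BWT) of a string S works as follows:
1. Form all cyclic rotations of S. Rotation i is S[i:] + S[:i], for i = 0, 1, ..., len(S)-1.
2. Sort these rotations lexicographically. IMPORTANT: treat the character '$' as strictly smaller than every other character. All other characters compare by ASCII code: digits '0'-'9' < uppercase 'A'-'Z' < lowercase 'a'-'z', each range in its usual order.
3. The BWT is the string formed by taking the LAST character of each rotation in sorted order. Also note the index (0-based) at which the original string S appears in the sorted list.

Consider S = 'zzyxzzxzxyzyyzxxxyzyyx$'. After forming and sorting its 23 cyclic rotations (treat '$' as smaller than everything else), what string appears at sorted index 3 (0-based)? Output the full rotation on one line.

Answer: xxyzyyx$zzyxzzxzxyzyyzx

Derivation:
All 23 rotations (rotation i = S[i:]+S[:i]):
  rot[0] = zzyxzzxzxyzyyzxxxyzyyx$
  rot[1] = zyxzzxzxyzyyzxxxyzyyx$z
  rot[2] = yxzzxzxyzyyzxxxyzyyx$zz
  rot[3] = xzzxzxyzyyzxxxyzyyx$zzy
  rot[4] = zzxzxyzyyzxxxyzyyx$zzyx
  rot[5] = zxzxyzyyzxxxyzyyx$zzyxz
  rot[6] = xzxyzyyzxxxyzyyx$zzyxzz
  rot[7] = zxyzyyzxxxyzyyx$zzyxzzx
  rot[8] = xyzyyzxxxyzyyx$zzyxzzxz
  rot[9] = yzyyzxxxyzyyx$zzyxzzxzx
  rot[10] = zyyzxxxyzyyx$zzyxzzxzxy
  rot[11] = yyzxxxyzyyx$zzyxzzxzxyz
  rot[12] = yzxxxyzyyx$zzyxzzxzxyzy
  rot[13] = zxxxyzyyx$zzyxzzxzxyzyy
  rot[14] = xxxyzyyx$zzyxzzxzxyzyyz
  rot[15] = xxyzyyx$zzyxzzxzxyzyyzx
  rot[16] = xyzyyx$zzyxzzxzxyzyyzxx
  rot[17] = yzyyx$zzyxzzxzxyzyyzxxx
  rot[18] = zyyx$zzyxzzxzxyzyyzxxxy
  rot[19] = yyx$zzyxzzxzxyzyyzxxxyz
  rot[20] = yx$zzyxzzxzxyzyyzxxxyzy
  rot[21] = x$zzyxzzxzxyzyyzxxxyzyy
  rot[22] = $zzyxzzxzxyzyyzxxxyzyyx
Sorted (with $ < everything):
  sorted[0] = $zzyxzzxzxyzyyzxxxyzyyx
  sorted[1] = x$zzyxzzxzxyzyyzxxxyzyy
  sorted[2] = xxxyzyyx$zzyxzzxzxyzyyz
  sorted[3] = xxyzyyx$zzyxzzxzxyzyyzx
  sorted[4] = xyzyyx$zzyxzzxzxyzyyzxx
  sorted[5] = xyzyyzxxxyzyyx$zzyxzzxz
  sorted[6] = xzxyzyyzxxxyzyyx$zzyxzz
  sorted[7] = xzzxzxyzyyzxxxyzyyx$zzy
  sorted[8] = yx$zzyxzzxzxyzyyzxxxyzy
  sorted[9] = yxzzxzxyzyyzxxxyzyyx$zz
  sorted[10] = yyx$zzyxzzxzxyzyyzxxxyz
  sorted[11] = yyzxxxyzyyx$zzyxzzxzxyz
  sorted[12] = yzxxxyzyyx$zzyxzzxzxyzy
  sorted[13] = yzyyx$zzyxzzxzxyzyyzxxx
  sorted[14] = yzyyzxxxyzyyx$zzyxzzxzx
  sorted[15] = zxxxyzyyx$zzyxzzxzxyzyy
  sorted[16] = zxyzyyzxxxyzyyx$zzyxzzx
  sorted[17] = zxzxyzyyzxxxyzyyx$zzyxz
  sorted[18] = zyxzzxzxyzyyzxxxyzyyx$z
  sorted[19] = zyyx$zzyxzzxzxyzyyzxxxy
  sorted[20] = zyyzxxxyzyyx$zzyxzzxzxy
  sorted[21] = zzxzxyzyyzxxxyzyyx$zzyx
  sorted[22] = zzyxzzxzxyzyyzxxxyzyyx$
sorted[3] = xxyzyyx$zzyxzzxzxyzyyzx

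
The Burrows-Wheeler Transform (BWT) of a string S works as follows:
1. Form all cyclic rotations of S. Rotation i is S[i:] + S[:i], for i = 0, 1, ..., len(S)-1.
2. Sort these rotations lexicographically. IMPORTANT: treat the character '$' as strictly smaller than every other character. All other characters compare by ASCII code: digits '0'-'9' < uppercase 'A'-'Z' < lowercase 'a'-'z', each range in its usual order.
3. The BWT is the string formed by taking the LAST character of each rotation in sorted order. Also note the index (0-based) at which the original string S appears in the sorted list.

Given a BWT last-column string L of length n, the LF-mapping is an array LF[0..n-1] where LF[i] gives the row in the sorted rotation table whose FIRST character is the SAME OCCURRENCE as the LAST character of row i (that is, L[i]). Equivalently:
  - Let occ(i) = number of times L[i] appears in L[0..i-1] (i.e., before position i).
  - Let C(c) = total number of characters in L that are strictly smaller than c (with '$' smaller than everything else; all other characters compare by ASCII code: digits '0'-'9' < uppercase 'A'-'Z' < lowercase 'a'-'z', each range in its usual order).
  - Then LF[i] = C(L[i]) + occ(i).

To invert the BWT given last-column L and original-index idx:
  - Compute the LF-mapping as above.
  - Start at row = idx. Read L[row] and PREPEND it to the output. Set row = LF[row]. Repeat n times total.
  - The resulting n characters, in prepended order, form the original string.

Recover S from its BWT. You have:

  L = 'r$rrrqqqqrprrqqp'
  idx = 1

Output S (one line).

Answer: prprrqqqrrqqqrr$

Derivation:
LF mapping: 9 0 10 11 12 3 4 5 6 13 1 14 15 7 8 2
Walk LF starting at row 1, prepending L[row]:
  step 1: row=1, L[1]='$', prepend. Next row=LF[1]=0
  step 2: row=0, L[0]='r', prepend. Next row=LF[0]=9
  step 3: row=9, L[9]='r', prepend. Next row=LF[9]=13
  step 4: row=13, L[13]='q', prepend. Next row=LF[13]=7
  step 5: row=7, L[7]='q', prepend. Next row=LF[7]=5
  step 6: row=5, L[5]='q', prepend. Next row=LF[5]=3
  step 7: row=3, L[3]='r', prepend. Next row=LF[3]=11
  step 8: row=11, L[11]='r', prepend. Next row=LF[11]=14
  step 9: row=14, L[14]='q', prepend. Next row=LF[14]=8
  step 10: row=8, L[8]='q', prepend. Next row=LF[8]=6
  step 11: row=6, L[6]='q', prepend. Next row=LF[6]=4
  step 12: row=4, L[4]='r', prepend. Next row=LF[4]=12
  step 13: row=12, L[12]='r', prepend. Next row=LF[12]=15
  step 14: row=15, L[15]='p', prepend. Next row=LF[15]=2
  step 15: row=2, L[2]='r', prepend. Next row=LF[2]=10
  step 16: row=10, L[10]='p', prepend. Next row=LF[10]=1
Reversed output: prprrqqqrrqqqrr$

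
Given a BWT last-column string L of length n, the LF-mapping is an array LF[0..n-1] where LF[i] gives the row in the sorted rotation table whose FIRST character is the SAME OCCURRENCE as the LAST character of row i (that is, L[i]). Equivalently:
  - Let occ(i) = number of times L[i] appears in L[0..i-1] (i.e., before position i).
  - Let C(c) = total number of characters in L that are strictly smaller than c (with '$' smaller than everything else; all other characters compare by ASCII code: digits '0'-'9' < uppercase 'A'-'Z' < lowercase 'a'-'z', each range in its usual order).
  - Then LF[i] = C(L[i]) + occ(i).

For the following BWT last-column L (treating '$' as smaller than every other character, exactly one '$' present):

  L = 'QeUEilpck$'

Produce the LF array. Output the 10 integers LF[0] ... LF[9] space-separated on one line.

Char counts: '$':1, 'E':1, 'Q':1, 'U':1, 'c':1, 'e':1, 'i':1, 'k':1, 'l':1, 'p':1
C (first-col start): C('$')=0, C('E')=1, C('Q')=2, C('U')=3, C('c')=4, C('e')=5, C('i')=6, C('k')=7, C('l')=8, C('p')=9
L[0]='Q': occ=0, LF[0]=C('Q')+0=2+0=2
L[1]='e': occ=0, LF[1]=C('e')+0=5+0=5
L[2]='U': occ=0, LF[2]=C('U')+0=3+0=3
L[3]='E': occ=0, LF[3]=C('E')+0=1+0=1
L[4]='i': occ=0, LF[4]=C('i')+0=6+0=6
L[5]='l': occ=0, LF[5]=C('l')+0=8+0=8
L[6]='p': occ=0, LF[6]=C('p')+0=9+0=9
L[7]='c': occ=0, LF[7]=C('c')+0=4+0=4
L[8]='k': occ=0, LF[8]=C('k')+0=7+0=7
L[9]='$': occ=0, LF[9]=C('$')+0=0+0=0

Answer: 2 5 3 1 6 8 9 4 7 0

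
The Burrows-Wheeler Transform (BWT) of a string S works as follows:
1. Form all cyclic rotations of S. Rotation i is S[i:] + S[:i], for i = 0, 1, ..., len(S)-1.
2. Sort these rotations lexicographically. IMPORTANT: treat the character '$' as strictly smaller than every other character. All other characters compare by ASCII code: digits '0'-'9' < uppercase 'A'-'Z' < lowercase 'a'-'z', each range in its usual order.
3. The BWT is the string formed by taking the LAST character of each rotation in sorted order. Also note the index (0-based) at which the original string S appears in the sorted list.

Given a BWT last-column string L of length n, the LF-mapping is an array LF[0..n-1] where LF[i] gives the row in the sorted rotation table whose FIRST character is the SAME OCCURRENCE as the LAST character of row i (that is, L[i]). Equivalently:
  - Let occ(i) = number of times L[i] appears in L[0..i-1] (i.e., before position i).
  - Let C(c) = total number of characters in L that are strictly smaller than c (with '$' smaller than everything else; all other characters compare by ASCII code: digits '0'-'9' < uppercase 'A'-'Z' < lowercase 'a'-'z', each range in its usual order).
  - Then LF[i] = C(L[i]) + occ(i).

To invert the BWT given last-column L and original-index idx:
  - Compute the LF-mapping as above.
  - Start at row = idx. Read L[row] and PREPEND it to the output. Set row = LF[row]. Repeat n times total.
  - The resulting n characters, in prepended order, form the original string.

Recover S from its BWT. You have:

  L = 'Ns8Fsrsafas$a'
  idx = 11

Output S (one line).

Answer: sassafras8FN$

Derivation:
LF mapping: 3 9 1 2 10 8 11 4 7 5 12 0 6
Walk LF starting at row 11, prepending L[row]:
  step 1: row=11, L[11]='$', prepend. Next row=LF[11]=0
  step 2: row=0, L[0]='N', prepend. Next row=LF[0]=3
  step 3: row=3, L[3]='F', prepend. Next row=LF[3]=2
  step 4: row=2, L[2]='8', prepend. Next row=LF[2]=1
  step 5: row=1, L[1]='s', prepend. Next row=LF[1]=9
  step 6: row=9, L[9]='a', prepend. Next row=LF[9]=5
  step 7: row=5, L[5]='r', prepend. Next row=LF[5]=8
  step 8: row=8, L[8]='f', prepend. Next row=LF[8]=7
  step 9: row=7, L[7]='a', prepend. Next row=LF[7]=4
  step 10: row=4, L[4]='s', prepend. Next row=LF[4]=10
  step 11: row=10, L[10]='s', prepend. Next row=LF[10]=12
  step 12: row=12, L[12]='a', prepend. Next row=LF[12]=6
  step 13: row=6, L[6]='s', prepend. Next row=LF[6]=11
Reversed output: sassafras8FN$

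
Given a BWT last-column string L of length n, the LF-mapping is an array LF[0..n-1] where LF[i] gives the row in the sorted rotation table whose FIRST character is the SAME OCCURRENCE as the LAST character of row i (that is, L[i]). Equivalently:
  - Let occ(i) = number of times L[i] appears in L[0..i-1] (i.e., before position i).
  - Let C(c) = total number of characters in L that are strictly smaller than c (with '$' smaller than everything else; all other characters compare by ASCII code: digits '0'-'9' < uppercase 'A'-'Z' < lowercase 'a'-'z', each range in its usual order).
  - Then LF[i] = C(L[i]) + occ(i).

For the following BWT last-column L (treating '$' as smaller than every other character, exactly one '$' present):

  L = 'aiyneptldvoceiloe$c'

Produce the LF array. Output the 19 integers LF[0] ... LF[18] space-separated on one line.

Char counts: '$':1, 'a':1, 'c':2, 'd':1, 'e':3, 'i':2, 'l':2, 'n':1, 'o':2, 'p':1, 't':1, 'v':1, 'y':1
C (first-col start): C('$')=0, C('a')=1, C('c')=2, C('d')=4, C('e')=5, C('i')=8, C('l')=10, C('n')=12, C('o')=13, C('p')=15, C('t')=16, C('v')=17, C('y')=18
L[0]='a': occ=0, LF[0]=C('a')+0=1+0=1
L[1]='i': occ=0, LF[1]=C('i')+0=8+0=8
L[2]='y': occ=0, LF[2]=C('y')+0=18+0=18
L[3]='n': occ=0, LF[3]=C('n')+0=12+0=12
L[4]='e': occ=0, LF[4]=C('e')+0=5+0=5
L[5]='p': occ=0, LF[5]=C('p')+0=15+0=15
L[6]='t': occ=0, LF[6]=C('t')+0=16+0=16
L[7]='l': occ=0, LF[7]=C('l')+0=10+0=10
L[8]='d': occ=0, LF[8]=C('d')+0=4+0=4
L[9]='v': occ=0, LF[9]=C('v')+0=17+0=17
L[10]='o': occ=0, LF[10]=C('o')+0=13+0=13
L[11]='c': occ=0, LF[11]=C('c')+0=2+0=2
L[12]='e': occ=1, LF[12]=C('e')+1=5+1=6
L[13]='i': occ=1, LF[13]=C('i')+1=8+1=9
L[14]='l': occ=1, LF[14]=C('l')+1=10+1=11
L[15]='o': occ=1, LF[15]=C('o')+1=13+1=14
L[16]='e': occ=2, LF[16]=C('e')+2=5+2=7
L[17]='$': occ=0, LF[17]=C('$')+0=0+0=0
L[18]='c': occ=1, LF[18]=C('c')+1=2+1=3

Answer: 1 8 18 12 5 15 16 10 4 17 13 2 6 9 11 14 7 0 3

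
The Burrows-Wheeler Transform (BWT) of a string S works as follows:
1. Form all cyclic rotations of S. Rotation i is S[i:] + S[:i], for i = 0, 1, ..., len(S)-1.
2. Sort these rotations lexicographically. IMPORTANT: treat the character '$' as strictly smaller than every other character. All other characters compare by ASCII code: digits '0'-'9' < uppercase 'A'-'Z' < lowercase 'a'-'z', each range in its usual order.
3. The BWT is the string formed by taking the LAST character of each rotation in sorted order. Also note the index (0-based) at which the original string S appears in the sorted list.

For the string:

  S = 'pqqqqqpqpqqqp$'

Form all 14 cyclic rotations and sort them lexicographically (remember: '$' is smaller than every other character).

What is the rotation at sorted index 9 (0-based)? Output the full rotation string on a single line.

All 14 rotations (rotation i = S[i:]+S[:i]):
  rot[0] = pqqqqqpqpqqqp$
  rot[1] = qqqqqpqpqqqp$p
  rot[2] = qqqqpqpqqqp$pq
  rot[3] = qqqpqpqqqp$pqq
  rot[4] = qqpqpqqqp$pqqq
  rot[5] = qpqpqqqp$pqqqq
  rot[6] = pqpqqqp$pqqqqq
  rot[7] = qpqqqp$pqqqqqp
  rot[8] = pqqqp$pqqqqqpq
  rot[9] = qqqp$pqqqqqpqp
  rot[10] = qqp$pqqqqqpqpq
  rot[11] = qp$pqqqqqpqpqq
  rot[12] = p$pqqqqqpqpqqq
  rot[13] = $pqqqqqpqpqqqp
Sorted (with $ < everything):
  sorted[0] = $pqqqqqpqpqqqp
  sorted[1] = p$pqqqqqpqpqqq
  sorted[2] = pqpqqqp$pqqqqq
  sorted[3] = pqqqp$pqqqqqpq
  sorted[4] = pqqqqqpqpqqqp$
  sorted[5] = qp$pqqqqqpqpqq
  sorted[6] = qpqpqqqp$pqqqq
  sorted[7] = qpqqqp$pqqqqqp
  sorted[8] = qqp$pqqqqqpqpq
  sorted[9] = qqpqpqqqp$pqqq
  sorted[10] = qqqp$pqqqqqpqp
  sorted[11] = qqqpqpqqqp$pqq
  sorted[12] = qqqqpqpqqqp$pq
  sorted[13] = qqqqqpqpqqqp$p
sorted[9] = qqpqpqqqp$pqqq

Answer: qqpqpqqqp$pqqq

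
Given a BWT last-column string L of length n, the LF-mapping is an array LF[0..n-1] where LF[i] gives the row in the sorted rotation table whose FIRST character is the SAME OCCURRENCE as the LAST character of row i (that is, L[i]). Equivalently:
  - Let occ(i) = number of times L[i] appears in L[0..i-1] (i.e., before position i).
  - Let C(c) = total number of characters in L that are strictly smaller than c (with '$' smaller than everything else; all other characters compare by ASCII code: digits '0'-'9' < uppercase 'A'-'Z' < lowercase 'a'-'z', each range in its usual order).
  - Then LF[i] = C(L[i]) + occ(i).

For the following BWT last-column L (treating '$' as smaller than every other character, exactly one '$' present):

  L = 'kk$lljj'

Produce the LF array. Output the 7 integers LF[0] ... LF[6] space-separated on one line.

Answer: 3 4 0 5 6 1 2

Derivation:
Char counts: '$':1, 'j':2, 'k':2, 'l':2
C (first-col start): C('$')=0, C('j')=1, C('k')=3, C('l')=5
L[0]='k': occ=0, LF[0]=C('k')+0=3+0=3
L[1]='k': occ=1, LF[1]=C('k')+1=3+1=4
L[2]='$': occ=0, LF[2]=C('$')+0=0+0=0
L[3]='l': occ=0, LF[3]=C('l')+0=5+0=5
L[4]='l': occ=1, LF[4]=C('l')+1=5+1=6
L[5]='j': occ=0, LF[5]=C('j')+0=1+0=1
L[6]='j': occ=1, LF[6]=C('j')+1=1+1=2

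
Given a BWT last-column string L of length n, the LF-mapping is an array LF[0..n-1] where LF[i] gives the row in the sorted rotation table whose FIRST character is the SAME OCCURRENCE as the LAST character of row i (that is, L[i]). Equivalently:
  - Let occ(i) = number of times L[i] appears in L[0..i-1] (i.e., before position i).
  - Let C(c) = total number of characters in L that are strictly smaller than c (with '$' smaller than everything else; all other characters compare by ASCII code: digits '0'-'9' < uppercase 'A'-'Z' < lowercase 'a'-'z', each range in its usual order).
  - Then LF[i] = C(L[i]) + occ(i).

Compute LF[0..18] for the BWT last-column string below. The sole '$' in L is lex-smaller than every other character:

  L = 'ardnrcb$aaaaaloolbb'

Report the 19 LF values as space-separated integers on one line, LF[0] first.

Char counts: '$':1, 'a':6, 'b':3, 'c':1, 'd':1, 'l':2, 'n':1, 'o':2, 'r':2
C (first-col start): C('$')=0, C('a')=1, C('b')=7, C('c')=10, C('d')=11, C('l')=12, C('n')=14, C('o')=15, C('r')=17
L[0]='a': occ=0, LF[0]=C('a')+0=1+0=1
L[1]='r': occ=0, LF[1]=C('r')+0=17+0=17
L[2]='d': occ=0, LF[2]=C('d')+0=11+0=11
L[3]='n': occ=0, LF[3]=C('n')+0=14+0=14
L[4]='r': occ=1, LF[4]=C('r')+1=17+1=18
L[5]='c': occ=0, LF[5]=C('c')+0=10+0=10
L[6]='b': occ=0, LF[6]=C('b')+0=7+0=7
L[7]='$': occ=0, LF[7]=C('$')+0=0+0=0
L[8]='a': occ=1, LF[8]=C('a')+1=1+1=2
L[9]='a': occ=2, LF[9]=C('a')+2=1+2=3
L[10]='a': occ=3, LF[10]=C('a')+3=1+3=4
L[11]='a': occ=4, LF[11]=C('a')+4=1+4=5
L[12]='a': occ=5, LF[12]=C('a')+5=1+5=6
L[13]='l': occ=0, LF[13]=C('l')+0=12+0=12
L[14]='o': occ=0, LF[14]=C('o')+0=15+0=15
L[15]='o': occ=1, LF[15]=C('o')+1=15+1=16
L[16]='l': occ=1, LF[16]=C('l')+1=12+1=13
L[17]='b': occ=1, LF[17]=C('b')+1=7+1=8
L[18]='b': occ=2, LF[18]=C('b')+2=7+2=9

Answer: 1 17 11 14 18 10 7 0 2 3 4 5 6 12 15 16 13 8 9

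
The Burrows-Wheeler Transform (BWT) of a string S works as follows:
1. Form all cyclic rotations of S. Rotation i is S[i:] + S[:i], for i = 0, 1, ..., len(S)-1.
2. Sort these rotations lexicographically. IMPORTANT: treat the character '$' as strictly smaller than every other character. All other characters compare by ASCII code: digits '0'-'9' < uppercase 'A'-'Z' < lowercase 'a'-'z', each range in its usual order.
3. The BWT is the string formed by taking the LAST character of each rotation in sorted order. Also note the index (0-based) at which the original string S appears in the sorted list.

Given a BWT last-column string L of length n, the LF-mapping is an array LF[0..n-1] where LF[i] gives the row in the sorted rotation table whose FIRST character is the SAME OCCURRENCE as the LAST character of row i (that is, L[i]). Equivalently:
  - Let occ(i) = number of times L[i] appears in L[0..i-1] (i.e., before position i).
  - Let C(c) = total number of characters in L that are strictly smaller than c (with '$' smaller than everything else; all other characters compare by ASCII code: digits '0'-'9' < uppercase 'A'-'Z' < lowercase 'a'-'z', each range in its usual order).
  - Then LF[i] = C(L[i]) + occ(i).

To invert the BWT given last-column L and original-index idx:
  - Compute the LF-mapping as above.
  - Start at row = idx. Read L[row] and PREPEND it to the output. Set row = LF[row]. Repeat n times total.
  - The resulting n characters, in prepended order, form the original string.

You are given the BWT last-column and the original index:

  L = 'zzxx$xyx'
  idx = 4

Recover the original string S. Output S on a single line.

Answer: xzxxxyz$

Derivation:
LF mapping: 6 7 1 2 0 3 5 4
Walk LF starting at row 4, prepending L[row]:
  step 1: row=4, L[4]='$', prepend. Next row=LF[4]=0
  step 2: row=0, L[0]='z', prepend. Next row=LF[0]=6
  step 3: row=6, L[6]='y', prepend. Next row=LF[6]=5
  step 4: row=5, L[5]='x', prepend. Next row=LF[5]=3
  step 5: row=3, L[3]='x', prepend. Next row=LF[3]=2
  step 6: row=2, L[2]='x', prepend. Next row=LF[2]=1
  step 7: row=1, L[1]='z', prepend. Next row=LF[1]=7
  step 8: row=7, L[7]='x', prepend. Next row=LF[7]=4
Reversed output: xzxxxyz$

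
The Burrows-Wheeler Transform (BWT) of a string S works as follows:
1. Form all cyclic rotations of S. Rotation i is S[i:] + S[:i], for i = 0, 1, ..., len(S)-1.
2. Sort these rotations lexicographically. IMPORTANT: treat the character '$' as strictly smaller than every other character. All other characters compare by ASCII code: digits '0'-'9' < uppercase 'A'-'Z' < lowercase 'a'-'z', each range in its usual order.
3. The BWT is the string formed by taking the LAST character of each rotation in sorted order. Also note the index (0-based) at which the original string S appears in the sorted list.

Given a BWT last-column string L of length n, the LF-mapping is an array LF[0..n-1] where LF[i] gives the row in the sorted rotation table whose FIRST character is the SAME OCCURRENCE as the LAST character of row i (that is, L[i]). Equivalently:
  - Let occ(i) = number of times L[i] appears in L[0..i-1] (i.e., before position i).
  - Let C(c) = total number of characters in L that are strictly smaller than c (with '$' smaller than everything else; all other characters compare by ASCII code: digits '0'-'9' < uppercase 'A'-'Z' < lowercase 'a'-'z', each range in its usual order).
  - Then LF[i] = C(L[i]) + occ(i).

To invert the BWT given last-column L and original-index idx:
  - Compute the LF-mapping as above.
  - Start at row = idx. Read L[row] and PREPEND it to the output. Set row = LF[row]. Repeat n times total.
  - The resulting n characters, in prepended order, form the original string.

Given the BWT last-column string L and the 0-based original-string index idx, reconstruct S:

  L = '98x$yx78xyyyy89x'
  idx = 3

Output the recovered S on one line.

LF mapping: 5 2 7 0 11 8 1 3 9 12 13 14 15 4 6 10
Walk LF starting at row 3, prepending L[row]:
  step 1: row=3, L[3]='$', prepend. Next row=LF[3]=0
  step 2: row=0, L[0]='9', prepend. Next row=LF[0]=5
  step 3: row=5, L[5]='x', prepend. Next row=LF[5]=8
  step 4: row=8, L[8]='x', prepend. Next row=LF[8]=9
  step 5: row=9, L[9]='y', prepend. Next row=LF[9]=12
  step 6: row=12, L[12]='y', prepend. Next row=LF[12]=15
  step 7: row=15, L[15]='x', prepend. Next row=LF[15]=10
  step 8: row=10, L[10]='y', prepend. Next row=LF[10]=13
  step 9: row=13, L[13]='8', prepend. Next row=LF[13]=4
  step 10: row=4, L[4]='y', prepend. Next row=LF[4]=11
  step 11: row=11, L[11]='y', prepend. Next row=LF[11]=14
  step 12: row=14, L[14]='9', prepend. Next row=LF[14]=6
  step 13: row=6, L[6]='7', prepend. Next row=LF[6]=1
  step 14: row=1, L[1]='8', prepend. Next row=LF[1]=2
  step 15: row=2, L[2]='x', prepend. Next row=LF[2]=7
  step 16: row=7, L[7]='8', prepend. Next row=LF[7]=3
Reversed output: 8x879yy8yxyyxx9$

Answer: 8x879yy8yxyyxx9$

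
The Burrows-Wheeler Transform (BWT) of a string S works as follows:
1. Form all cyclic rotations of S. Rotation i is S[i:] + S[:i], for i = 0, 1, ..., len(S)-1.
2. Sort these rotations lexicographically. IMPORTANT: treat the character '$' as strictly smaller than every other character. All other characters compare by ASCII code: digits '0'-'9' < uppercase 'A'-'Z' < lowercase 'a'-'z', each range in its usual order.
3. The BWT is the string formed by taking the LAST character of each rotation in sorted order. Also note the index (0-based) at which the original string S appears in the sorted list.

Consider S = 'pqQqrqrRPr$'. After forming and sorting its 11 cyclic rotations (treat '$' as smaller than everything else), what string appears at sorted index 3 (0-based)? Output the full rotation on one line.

Answer: RPr$pqQqrqr

Derivation:
All 11 rotations (rotation i = S[i:]+S[:i]):
  rot[0] = pqQqrqrRPr$
  rot[1] = qQqrqrRPr$p
  rot[2] = QqrqrRPr$pq
  rot[3] = qrqrRPr$pqQ
  rot[4] = rqrRPr$pqQq
  rot[5] = qrRPr$pqQqr
  rot[6] = rRPr$pqQqrq
  rot[7] = RPr$pqQqrqr
  rot[8] = Pr$pqQqrqrR
  rot[9] = r$pqQqrqrRP
  rot[10] = $pqQqrqrRPr
Sorted (with $ < everything):
  sorted[0] = $pqQqrqrRPr
  sorted[1] = Pr$pqQqrqrR
  sorted[2] = QqrqrRPr$pq
  sorted[3] = RPr$pqQqrqr
  sorted[4] = pqQqrqrRPr$
  sorted[5] = qQqrqrRPr$p
  sorted[6] = qrRPr$pqQqr
  sorted[7] = qrqrRPr$pqQ
  sorted[8] = r$pqQqrqrRP
  sorted[9] = rRPr$pqQqrq
  sorted[10] = rqrRPr$pqQq
sorted[3] = RPr$pqQqrqr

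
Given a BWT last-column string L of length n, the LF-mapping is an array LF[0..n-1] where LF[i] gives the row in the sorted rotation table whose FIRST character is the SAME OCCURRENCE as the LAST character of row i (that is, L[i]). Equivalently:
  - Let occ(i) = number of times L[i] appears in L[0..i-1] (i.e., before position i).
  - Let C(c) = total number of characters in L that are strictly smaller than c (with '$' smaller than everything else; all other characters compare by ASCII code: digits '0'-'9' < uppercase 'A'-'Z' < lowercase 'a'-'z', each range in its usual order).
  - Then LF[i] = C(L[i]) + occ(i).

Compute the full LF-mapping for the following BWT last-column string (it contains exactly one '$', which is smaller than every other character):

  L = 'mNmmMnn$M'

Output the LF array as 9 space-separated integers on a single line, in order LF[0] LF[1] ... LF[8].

Answer: 4 3 5 6 1 7 8 0 2

Derivation:
Char counts: '$':1, 'M':2, 'N':1, 'm':3, 'n':2
C (first-col start): C('$')=0, C('M')=1, C('N')=3, C('m')=4, C('n')=7
L[0]='m': occ=0, LF[0]=C('m')+0=4+0=4
L[1]='N': occ=0, LF[1]=C('N')+0=3+0=3
L[2]='m': occ=1, LF[2]=C('m')+1=4+1=5
L[3]='m': occ=2, LF[3]=C('m')+2=4+2=6
L[4]='M': occ=0, LF[4]=C('M')+0=1+0=1
L[5]='n': occ=0, LF[5]=C('n')+0=7+0=7
L[6]='n': occ=1, LF[6]=C('n')+1=7+1=8
L[7]='$': occ=0, LF[7]=C('$')+0=0+0=0
L[8]='M': occ=1, LF[8]=C('M')+1=1+1=2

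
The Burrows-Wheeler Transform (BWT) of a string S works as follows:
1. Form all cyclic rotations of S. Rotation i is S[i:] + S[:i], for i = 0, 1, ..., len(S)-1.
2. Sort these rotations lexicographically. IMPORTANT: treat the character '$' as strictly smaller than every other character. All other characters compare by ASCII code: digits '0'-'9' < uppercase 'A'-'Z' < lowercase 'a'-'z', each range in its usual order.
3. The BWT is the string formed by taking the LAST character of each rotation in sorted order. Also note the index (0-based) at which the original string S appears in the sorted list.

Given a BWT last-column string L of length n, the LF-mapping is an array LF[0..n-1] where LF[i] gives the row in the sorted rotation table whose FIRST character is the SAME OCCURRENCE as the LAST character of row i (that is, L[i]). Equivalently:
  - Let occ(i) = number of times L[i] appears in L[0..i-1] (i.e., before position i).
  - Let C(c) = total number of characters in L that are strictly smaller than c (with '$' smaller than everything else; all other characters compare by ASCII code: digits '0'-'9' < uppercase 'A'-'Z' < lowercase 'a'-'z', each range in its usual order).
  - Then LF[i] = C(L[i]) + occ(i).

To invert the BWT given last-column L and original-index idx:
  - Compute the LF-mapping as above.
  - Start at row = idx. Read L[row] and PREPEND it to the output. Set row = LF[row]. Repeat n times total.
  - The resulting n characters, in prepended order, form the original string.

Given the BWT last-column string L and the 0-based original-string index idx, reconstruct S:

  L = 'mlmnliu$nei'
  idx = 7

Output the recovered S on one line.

LF mapping: 6 4 7 8 5 2 10 0 9 1 3
Walk LF starting at row 7, prepending L[row]:
  step 1: row=7, L[7]='$', prepend. Next row=LF[7]=0
  step 2: row=0, L[0]='m', prepend. Next row=LF[0]=6
  step 3: row=6, L[6]='u', prepend. Next row=LF[6]=10
  step 4: row=10, L[10]='i', prepend. Next row=LF[10]=3
  step 5: row=3, L[3]='n', prepend. Next row=LF[3]=8
  step 6: row=8, L[8]='n', prepend. Next row=LF[8]=9
  step 7: row=9, L[9]='e', prepend. Next row=LF[9]=1
  step 8: row=1, L[1]='l', prepend. Next row=LF[1]=4
  step 9: row=4, L[4]='l', prepend. Next row=LF[4]=5
  step 10: row=5, L[5]='i', prepend. Next row=LF[5]=2
  step 11: row=2, L[2]='m', prepend. Next row=LF[2]=7
Reversed output: millennium$

Answer: millennium$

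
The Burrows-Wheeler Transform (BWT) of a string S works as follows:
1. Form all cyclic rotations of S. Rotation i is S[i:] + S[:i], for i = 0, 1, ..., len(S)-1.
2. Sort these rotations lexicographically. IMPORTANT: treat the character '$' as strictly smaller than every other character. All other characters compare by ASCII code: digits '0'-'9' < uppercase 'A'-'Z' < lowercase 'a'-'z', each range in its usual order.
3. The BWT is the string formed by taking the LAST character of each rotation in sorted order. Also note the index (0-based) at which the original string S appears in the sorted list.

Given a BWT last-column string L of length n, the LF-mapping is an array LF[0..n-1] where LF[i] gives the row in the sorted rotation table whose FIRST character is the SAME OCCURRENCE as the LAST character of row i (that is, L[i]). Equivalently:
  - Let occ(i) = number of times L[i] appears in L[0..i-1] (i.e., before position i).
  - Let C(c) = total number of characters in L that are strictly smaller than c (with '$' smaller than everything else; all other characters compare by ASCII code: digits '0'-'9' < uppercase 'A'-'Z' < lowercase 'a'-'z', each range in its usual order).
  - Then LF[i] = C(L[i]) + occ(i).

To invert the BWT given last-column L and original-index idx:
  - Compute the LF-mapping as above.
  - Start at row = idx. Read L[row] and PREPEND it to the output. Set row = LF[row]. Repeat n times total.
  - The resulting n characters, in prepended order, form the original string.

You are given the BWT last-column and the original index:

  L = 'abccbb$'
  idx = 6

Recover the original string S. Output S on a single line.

Answer: cbbcba$

Derivation:
LF mapping: 1 2 5 6 3 4 0
Walk LF starting at row 6, prepending L[row]:
  step 1: row=6, L[6]='$', prepend. Next row=LF[6]=0
  step 2: row=0, L[0]='a', prepend. Next row=LF[0]=1
  step 3: row=1, L[1]='b', prepend. Next row=LF[1]=2
  step 4: row=2, L[2]='c', prepend. Next row=LF[2]=5
  step 5: row=5, L[5]='b', prepend. Next row=LF[5]=4
  step 6: row=4, L[4]='b', prepend. Next row=LF[4]=3
  step 7: row=3, L[3]='c', prepend. Next row=LF[3]=6
Reversed output: cbbcba$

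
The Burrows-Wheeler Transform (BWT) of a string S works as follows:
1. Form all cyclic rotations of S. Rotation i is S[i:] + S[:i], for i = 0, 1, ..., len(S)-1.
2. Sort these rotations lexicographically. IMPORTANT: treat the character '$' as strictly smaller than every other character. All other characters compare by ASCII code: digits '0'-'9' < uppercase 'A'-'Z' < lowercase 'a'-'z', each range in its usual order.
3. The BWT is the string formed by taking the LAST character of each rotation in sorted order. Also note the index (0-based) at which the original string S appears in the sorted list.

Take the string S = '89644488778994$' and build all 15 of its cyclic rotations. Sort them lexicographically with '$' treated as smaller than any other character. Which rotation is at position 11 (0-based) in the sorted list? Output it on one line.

Answer: 8994$8964448877

Derivation:
All 15 rotations (rotation i = S[i:]+S[:i]):
  rot[0] = 89644488778994$
  rot[1] = 9644488778994$8
  rot[2] = 644488778994$89
  rot[3] = 44488778994$896
  rot[4] = 4488778994$8964
  rot[5] = 488778994$89644
  rot[6] = 88778994$896444
  rot[7] = 8778994$8964448
  rot[8] = 778994$89644488
  rot[9] = 78994$896444887
  rot[10] = 8994$8964448877
  rot[11] = 994$89644488778
  rot[12] = 94$896444887789
  rot[13] = 4$8964448877899
  rot[14] = $89644488778994
Sorted (with $ < everything):
  sorted[0] = $89644488778994
  sorted[1] = 4$8964448877899
  sorted[2] = 44488778994$896
  sorted[3] = 4488778994$8964
  sorted[4] = 488778994$89644
  sorted[5] = 644488778994$89
  sorted[6] = 778994$89644488
  sorted[7] = 78994$896444887
  sorted[8] = 8778994$8964448
  sorted[9] = 88778994$896444
  sorted[10] = 89644488778994$
  sorted[11] = 8994$8964448877
  sorted[12] = 94$896444887789
  sorted[13] = 9644488778994$8
  sorted[14] = 994$89644488778
sorted[11] = 8994$8964448877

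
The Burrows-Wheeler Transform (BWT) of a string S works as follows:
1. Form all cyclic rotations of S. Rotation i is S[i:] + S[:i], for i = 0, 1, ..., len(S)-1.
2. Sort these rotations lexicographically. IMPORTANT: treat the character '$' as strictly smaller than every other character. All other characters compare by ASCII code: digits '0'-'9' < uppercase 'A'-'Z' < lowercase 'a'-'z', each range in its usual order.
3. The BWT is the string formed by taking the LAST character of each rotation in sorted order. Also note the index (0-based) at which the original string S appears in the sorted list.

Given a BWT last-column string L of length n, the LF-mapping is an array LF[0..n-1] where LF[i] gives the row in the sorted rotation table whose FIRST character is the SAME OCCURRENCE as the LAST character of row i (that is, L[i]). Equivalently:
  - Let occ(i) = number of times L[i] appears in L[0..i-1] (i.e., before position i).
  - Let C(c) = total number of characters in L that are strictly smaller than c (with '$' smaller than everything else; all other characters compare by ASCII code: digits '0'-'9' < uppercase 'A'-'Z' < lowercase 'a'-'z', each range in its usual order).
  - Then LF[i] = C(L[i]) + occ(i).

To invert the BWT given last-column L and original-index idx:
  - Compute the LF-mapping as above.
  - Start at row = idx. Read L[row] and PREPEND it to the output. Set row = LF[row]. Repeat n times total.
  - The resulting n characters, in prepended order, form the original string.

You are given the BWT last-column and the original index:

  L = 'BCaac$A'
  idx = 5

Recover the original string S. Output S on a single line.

Answer: aCAcaB$

Derivation:
LF mapping: 2 3 4 5 6 0 1
Walk LF starting at row 5, prepending L[row]:
  step 1: row=5, L[5]='$', prepend. Next row=LF[5]=0
  step 2: row=0, L[0]='B', prepend. Next row=LF[0]=2
  step 3: row=2, L[2]='a', prepend. Next row=LF[2]=4
  step 4: row=4, L[4]='c', prepend. Next row=LF[4]=6
  step 5: row=6, L[6]='A', prepend. Next row=LF[6]=1
  step 6: row=1, L[1]='C', prepend. Next row=LF[1]=3
  step 7: row=3, L[3]='a', prepend. Next row=LF[3]=5
Reversed output: aCAcaB$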